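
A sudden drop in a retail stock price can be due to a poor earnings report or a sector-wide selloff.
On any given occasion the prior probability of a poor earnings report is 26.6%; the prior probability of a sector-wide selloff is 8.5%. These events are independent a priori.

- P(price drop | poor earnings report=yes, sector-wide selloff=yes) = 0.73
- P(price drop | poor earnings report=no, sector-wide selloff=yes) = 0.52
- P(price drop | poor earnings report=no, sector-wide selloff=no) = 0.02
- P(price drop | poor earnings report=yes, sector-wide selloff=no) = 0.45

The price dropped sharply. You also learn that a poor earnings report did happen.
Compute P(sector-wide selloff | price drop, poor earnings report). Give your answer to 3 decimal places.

Enumerate both values of sector-wide selloff and weight by the priors:
  P(price drop | poor earnings report) = 0.45·0.915 + 0.73·0.085
        = 0.411750 + 0.062050 = 0.473800
The terms with sector-wide selloff present sum to 0.062050, so
  P(sector-wide selloff | price drop, poor earnings report) = 0.062050 / 0.473800 ≈ 0.131

P(sector-wide selloff | price drop, poor earnings report) ≈ 0.131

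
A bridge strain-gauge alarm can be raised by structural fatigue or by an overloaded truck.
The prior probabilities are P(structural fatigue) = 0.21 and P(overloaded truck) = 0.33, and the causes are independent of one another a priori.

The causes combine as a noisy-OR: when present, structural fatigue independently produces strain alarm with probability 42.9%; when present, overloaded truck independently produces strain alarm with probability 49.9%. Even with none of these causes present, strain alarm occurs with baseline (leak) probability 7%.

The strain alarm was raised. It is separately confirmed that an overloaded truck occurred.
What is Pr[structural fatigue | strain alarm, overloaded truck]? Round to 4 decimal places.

Pr[structural fatigue | strain alarm, overloaded truck] ≈ 0.2676

Under noisy-OR, P(strain alarm | causes) = 1 − (1−0.07)·∏(1−qᵢ) over the active causes.
For the numerator, keep only structural fatigue=true terms: 0.733954×0.21 = 0.154130
Normalizer over all consistent configurations: 0.53407×0.79 + 0.733954×0.21 = 0.576045
P(structural fatigue | strain alarm, overloaded truck) = 0.154130/0.576045 ≈ 0.2676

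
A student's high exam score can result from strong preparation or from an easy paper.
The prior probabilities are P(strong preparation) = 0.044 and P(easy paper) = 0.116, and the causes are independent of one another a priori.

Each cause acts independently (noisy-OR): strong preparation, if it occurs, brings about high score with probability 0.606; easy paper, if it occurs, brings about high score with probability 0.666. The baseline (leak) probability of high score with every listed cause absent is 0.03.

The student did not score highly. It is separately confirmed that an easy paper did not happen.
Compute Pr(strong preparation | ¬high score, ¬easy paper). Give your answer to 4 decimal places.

Pr(strong preparation | ¬high score, ¬easy paper) ≈ 0.0178

Under noisy-OR, P(high score | causes) = 1 − (1−0.03)·∏(1−qᵢ) over the active causes.
P(¬high score | ¬easy paper) = 0.97*0.956 + 0.38218*0.044 = 0.927320 + 0.016816 = 0.944136
Of this, 0.016816 comes from 0.38218*0.044 (the strong preparation=true cases).
P(strong preparation | ¬high score, ¬easy paper) = 0.016816 / 0.944136 ≈ 0.0178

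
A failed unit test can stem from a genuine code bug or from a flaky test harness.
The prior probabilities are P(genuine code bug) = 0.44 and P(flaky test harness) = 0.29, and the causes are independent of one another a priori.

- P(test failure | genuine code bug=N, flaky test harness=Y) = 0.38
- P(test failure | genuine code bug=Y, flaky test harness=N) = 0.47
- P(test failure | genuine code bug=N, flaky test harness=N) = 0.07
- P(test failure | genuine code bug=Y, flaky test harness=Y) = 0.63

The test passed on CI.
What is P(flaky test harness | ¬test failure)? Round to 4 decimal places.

P(flaky test harness | ¬test failure) ≈ 0.2165

P(¬test failure) = 0.93·0.56·0.71 + 0.62·0.56·0.29 + 0.53·0.44·0.71 + 0.37·0.44·0.29 = 0.369768 + 0.100688 + 0.165572 + 0.047212 = 0.683240
Of this, 0.147900 comes from 0.100688 + 0.047212 (the flaky test harness=true cases).
P(flaky test harness | ¬test failure) = 0.147900 / 0.683240 ≈ 0.2165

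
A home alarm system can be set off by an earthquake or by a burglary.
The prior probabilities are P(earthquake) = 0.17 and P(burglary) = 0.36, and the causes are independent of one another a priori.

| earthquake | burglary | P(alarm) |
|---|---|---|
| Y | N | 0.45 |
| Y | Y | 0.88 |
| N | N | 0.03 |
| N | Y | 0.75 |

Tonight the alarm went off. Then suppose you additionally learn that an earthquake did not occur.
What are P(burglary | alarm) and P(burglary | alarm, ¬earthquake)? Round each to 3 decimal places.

Weight on burglary=true, given the evidence: 0.224100 + 0.053856 = 0.277956
The normalizing constant is 0.03*0.83*0.64 + 0.75*0.83*0.36 + 0.45*0.17*0.64 + 0.88*0.17*0.36 = 0.342852
Posterior = 0.277956 / 0.342852 ≈ 0.811

Now condition on the additional information:
For the numerator, keep only burglary=true terms: 0.75×0.36 = 0.270000
The normalizing constant is 0.03×0.64 + 0.75×0.36 = 0.289200
Posterior = 0.270000 / 0.289200 ≈ 0.934

P(burglary | alarm) ≈ 0.811; P(burglary | alarm, ¬earthquake) ≈ 0.934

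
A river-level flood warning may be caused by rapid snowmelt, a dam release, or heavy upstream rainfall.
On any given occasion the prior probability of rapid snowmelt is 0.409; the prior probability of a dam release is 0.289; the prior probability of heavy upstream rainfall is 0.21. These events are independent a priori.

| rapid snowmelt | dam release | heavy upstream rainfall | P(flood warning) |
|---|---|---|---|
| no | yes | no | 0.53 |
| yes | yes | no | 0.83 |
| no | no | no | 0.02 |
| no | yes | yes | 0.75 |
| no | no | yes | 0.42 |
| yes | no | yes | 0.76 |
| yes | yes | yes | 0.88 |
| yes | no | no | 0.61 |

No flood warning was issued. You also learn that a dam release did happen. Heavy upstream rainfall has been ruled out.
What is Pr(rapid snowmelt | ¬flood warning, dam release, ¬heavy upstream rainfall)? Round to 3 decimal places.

Pr(rapid snowmelt | ¬flood warning, dam release, ¬heavy upstream rainfall) ≈ 0.200

P(¬flood warning | dam release, ¬heavy upstream rainfall) = 0.47·0.591 + 0.17·0.409 = 0.277770 + 0.069530 = 0.347300
Restricting to configurations with rapid snowmelt present: 0.17·0.409 = 0.069530.
So P(rapid snowmelt | ¬flood warning, dam release, ¬heavy upstream rainfall) = 0.069530/0.347300 ≈ 0.200.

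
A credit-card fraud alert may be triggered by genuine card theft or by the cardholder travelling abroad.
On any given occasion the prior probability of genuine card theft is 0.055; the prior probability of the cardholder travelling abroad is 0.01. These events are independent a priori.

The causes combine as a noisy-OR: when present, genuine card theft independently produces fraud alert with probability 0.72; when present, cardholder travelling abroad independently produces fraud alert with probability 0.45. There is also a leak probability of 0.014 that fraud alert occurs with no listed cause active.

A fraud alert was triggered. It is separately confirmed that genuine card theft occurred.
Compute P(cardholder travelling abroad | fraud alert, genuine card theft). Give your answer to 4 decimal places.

Under noisy-OR, P(fraud alert | causes) = 1 − (1−0.014)·∏(1−qᵢ) over the active causes.
Enumerate both values of cardholder travelling abroad and weight by the priors:
  P(fraud alert | genuine card theft) = 0.72392*0.99 + 0.848156*0.01
        = 0.716681 + 0.008482 = 0.725163
Keeping only the cardholder travelling abroad-present terms gives 0.008482, so
  P(cardholder travelling abroad | fraud alert, genuine card theft) = 0.008482 / 0.725163 ≈ 0.0117

P(cardholder travelling abroad | fraud alert, genuine card theft) ≈ 0.0117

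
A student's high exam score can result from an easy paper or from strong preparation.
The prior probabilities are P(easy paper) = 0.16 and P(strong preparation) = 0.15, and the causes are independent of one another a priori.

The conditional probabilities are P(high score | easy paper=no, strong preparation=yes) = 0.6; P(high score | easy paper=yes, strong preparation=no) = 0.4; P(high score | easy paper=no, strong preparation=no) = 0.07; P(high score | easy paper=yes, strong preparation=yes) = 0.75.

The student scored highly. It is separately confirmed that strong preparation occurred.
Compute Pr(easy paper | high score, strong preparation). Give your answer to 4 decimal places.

Pr(easy paper | high score, strong preparation) ≈ 0.1923

Numerator (weight on configurations with easy paper): 0.75×0.16 = 0.120000
Normalizer over all consistent configurations: 0.6×0.84 + 0.75×0.16 = 0.624000
P(easy paper | high score, strong preparation) = 0.120000/0.624000 ≈ 0.1923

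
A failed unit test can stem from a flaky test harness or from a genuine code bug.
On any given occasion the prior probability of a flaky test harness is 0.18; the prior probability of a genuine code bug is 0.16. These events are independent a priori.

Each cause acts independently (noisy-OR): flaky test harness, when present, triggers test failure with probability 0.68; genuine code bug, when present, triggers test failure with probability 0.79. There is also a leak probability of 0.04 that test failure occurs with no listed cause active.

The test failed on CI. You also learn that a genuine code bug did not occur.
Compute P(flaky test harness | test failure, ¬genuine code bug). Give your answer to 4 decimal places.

Under noisy-OR, P(test failure | causes) = 1 − (1−0.04)·∏(1−qᵢ) over the active causes.
For the numerator, keep only flaky test harness=true terms: 0.6928×0.18 = 0.124704
Denominator P(test failure | ¬genuine code bug): 0.04×0.82 + 0.6928×0.18 = 0.157504
P(flaky test harness | test failure, ¬genuine code bug) = 0.124704/0.157504 ≈ 0.7918

P(flaky test harness | test failure, ¬genuine code bug) ≈ 0.7918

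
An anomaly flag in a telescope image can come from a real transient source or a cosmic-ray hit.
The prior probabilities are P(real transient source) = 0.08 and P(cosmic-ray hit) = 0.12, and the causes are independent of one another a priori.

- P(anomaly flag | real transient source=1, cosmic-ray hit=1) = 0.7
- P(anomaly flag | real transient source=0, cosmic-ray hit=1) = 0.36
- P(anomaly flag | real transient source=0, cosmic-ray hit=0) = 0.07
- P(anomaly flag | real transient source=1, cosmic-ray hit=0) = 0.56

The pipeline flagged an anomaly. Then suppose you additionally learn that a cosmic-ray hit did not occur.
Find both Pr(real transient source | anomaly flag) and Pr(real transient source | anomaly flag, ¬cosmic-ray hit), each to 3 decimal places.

Weight on real transient source=true, given the evidence: 0.039424 + 0.006720 = 0.046144
Denominator P(anomaly flag): 0.07×0.92×0.88 + 0.36×0.92×0.12 + 0.56×0.08×0.88 + 0.7×0.08×0.12 = 0.142560
P(real transient source | anomaly flag) = 0.046144/0.142560 ≈ 0.324

Now condition on the additional information:
Enumerate both values of real transient source and weight by the priors:
  P(anomaly flag | ¬cosmic-ray hit) = 0.07×0.92 + 0.56×0.08
        = 0.064400 + 0.044800 = 0.109200
Keeping only the real transient source-present terms gives 0.044800, so
  P(real transient source | anomaly flag, ¬cosmic-ray hit) = 0.044800 / 0.109200 ≈ 0.410
With cosmic-ray hit excluded, real transient source must carry more of the explanatory weight for the anomaly flag.

Pr(real transient source | anomaly flag) ≈ 0.324; Pr(real transient source | anomaly flag, ¬cosmic-ray hit) ≈ 0.410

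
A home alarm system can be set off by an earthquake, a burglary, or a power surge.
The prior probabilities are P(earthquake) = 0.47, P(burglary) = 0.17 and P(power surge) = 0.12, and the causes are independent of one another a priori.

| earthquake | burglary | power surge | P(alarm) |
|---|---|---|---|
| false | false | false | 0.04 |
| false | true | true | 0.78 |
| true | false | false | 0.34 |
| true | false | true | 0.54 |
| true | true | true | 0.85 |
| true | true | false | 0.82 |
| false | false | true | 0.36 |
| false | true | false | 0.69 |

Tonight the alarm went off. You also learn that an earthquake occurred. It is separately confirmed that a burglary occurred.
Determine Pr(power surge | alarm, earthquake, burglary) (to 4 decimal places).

Pr(power surge | alarm, earthquake, burglary) ≈ 0.1238

Weight on power surge=true, given the evidence: 0.85·0.12 = 0.102000
The normalizing constant is 0.82·0.88 + 0.85·0.12 = 0.823600
P(power surge | alarm, earthquake, burglary) = 0.102000/0.823600 ≈ 0.1238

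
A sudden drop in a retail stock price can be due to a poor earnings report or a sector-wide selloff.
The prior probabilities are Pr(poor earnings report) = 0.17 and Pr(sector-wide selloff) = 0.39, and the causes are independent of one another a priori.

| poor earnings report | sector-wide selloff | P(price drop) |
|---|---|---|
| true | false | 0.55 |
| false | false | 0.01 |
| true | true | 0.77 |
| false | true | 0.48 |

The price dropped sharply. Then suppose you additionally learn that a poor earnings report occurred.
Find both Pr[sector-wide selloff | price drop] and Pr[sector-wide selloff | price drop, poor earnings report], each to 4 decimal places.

Enumerate the 4 (poor earnings report, sector-wide selloff) configurations and weight by the priors:
  P(price drop) = 0.01·0.83·0.61 + 0.48·0.83·0.39 + 0.55·0.17·0.61 + 0.77·0.17·0.39
        = 0.005063 + 0.155376 + 0.057035 + 0.051051 = 0.268525
Keeping only the sector-wide selloff-present terms gives 0.206427, so
  P(sector-wide selloff | price drop) = 0.206427 / 0.268525 ≈ 0.7687

Now condition on the additional information:
Enumerate both values of sector-wide selloff and weight by the priors:
  P(price drop | poor earnings report) = 0.55·0.61 + 0.77·0.39
        = 0.335500 + 0.300300 = 0.635800
Configurations with sector-wide selloff contribute 0.300300, so
  P(sector-wide selloff | price drop, poor earnings report) = 0.300300 / 0.635800 ≈ 0.4723
— poor earnings report explains away the evidence for sector-wide selloff.

Pr[sector-wide selloff | price drop] ≈ 0.7687; Pr[sector-wide selloff | price drop, poor earnings report] ≈ 0.4723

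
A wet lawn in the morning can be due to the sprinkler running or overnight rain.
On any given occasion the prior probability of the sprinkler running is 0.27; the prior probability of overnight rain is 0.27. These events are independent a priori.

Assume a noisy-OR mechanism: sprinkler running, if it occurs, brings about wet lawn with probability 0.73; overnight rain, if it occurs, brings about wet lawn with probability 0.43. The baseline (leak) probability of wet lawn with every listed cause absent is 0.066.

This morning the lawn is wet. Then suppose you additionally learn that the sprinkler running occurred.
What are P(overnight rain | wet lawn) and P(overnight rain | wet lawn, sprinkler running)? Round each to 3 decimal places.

P(overnight rain | wet lawn) ≈ 0.459; P(overnight rain | wet lawn, sprinkler running) ≈ 0.298

Under noisy-OR, P(wet lawn | causes) = 1 − (1−0.066)·∏(1−qᵢ) over the active causes.
For the numerator, keep only overnight rain=true terms: 0.092168 + 0.062421 = 0.154589
The normalizing constant is 0.066×0.73×0.73 + 0.46762×0.73×0.27 + 0.74782×0.27×0.73 + 0.856257×0.27×0.27 = 0.337155
P(overnight rain | wet lawn) = 0.154589/0.337155 ≈ 0.459

With the extra evidence:
P(wet lawn | sprinkler running) = 0.74782*0.73 + 0.856257*0.27 = 0.545909 + 0.231189 = 0.777098
The overnight rain-present share is 0.856257*0.27 = 0.231189.
Hence the posterior is 0.231189/0.777098 ≈ 0.298.
This is intercausal reasoning (explaining away): once sprinkler running accounts for the wet lawn, overnight rain becomes less likely.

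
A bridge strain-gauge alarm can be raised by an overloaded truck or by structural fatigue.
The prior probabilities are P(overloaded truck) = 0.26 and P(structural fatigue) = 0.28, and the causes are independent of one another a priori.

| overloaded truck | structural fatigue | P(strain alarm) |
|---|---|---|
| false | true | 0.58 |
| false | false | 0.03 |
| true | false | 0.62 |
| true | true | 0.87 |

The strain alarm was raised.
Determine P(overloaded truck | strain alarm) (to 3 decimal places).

P(overloaded truck | strain alarm) ≈ 0.569

For the numerator, keep only overloaded truck=true terms: 0.116064 + 0.063336 = 0.179400
The normalizing constant is 0.03*0.74*0.72 + 0.58*0.74*0.28 + 0.62*0.26*0.72 + 0.87*0.26*0.28 = 0.315560
P(overloaded truck | strain alarm) = 0.179400/0.315560 ≈ 0.569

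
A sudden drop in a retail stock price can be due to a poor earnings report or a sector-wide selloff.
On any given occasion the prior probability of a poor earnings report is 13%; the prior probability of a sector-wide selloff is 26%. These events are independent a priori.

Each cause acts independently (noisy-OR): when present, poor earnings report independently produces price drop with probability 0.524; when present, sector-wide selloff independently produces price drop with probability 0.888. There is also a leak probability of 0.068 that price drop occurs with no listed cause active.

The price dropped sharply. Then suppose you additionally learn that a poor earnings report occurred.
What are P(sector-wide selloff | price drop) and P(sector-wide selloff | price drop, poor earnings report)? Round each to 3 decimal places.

P(sector-wide selloff | price drop) ≈ 0.707; P(sector-wide selloff | price drop, poor earnings report) ≈ 0.375

Under noisy-OR, P(price drop | causes) = 1 − (1−0.068)·∏(1−qᵢ) over the active causes.
Sum P(price drop|·) weighted by the priors over the 4 (poor earnings report, sector-wide selloff) configurations:
  P(price drop) = 0.068*0.87*0.74 + 0.895616*0.87*0.26 + 0.556368*0.13*0.74 + 0.950313*0.13*0.26
        = 0.043778 + 0.202588 + 0.053523 + 0.032121 = 0.332010
Configurations with sector-wide selloff contribute 0.234709, so
  P(sector-wide selloff | price drop) = 0.234709 / 0.332010 ≈ 0.707

Now also conditioning on poor earnings report=true:
Sum P(price drop|·) weighted by the priors over both values of sector-wide selloff:
  P(price drop | poor earnings report) = 0.556368×0.74 + 0.950313×0.26
        = 0.411712 + 0.247081 = 0.658793
Configurations with sector-wide selloff contribute 0.247081, so
  P(sector-wide selloff | price drop, poor earnings report) = 0.247081 / 0.658793 ≈ 0.375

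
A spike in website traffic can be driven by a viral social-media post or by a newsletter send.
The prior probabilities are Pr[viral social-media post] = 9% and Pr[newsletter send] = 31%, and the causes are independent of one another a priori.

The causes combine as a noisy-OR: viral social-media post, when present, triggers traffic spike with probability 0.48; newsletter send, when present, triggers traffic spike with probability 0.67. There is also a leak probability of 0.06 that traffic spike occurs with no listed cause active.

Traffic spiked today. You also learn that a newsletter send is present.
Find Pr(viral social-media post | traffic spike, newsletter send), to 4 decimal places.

Pr(viral social-media post | traffic spike, newsletter send) ≈ 0.1073

Under noisy-OR, P(traffic spike | causes) = 1 − (1−0.06)·∏(1−qᵢ) over the active causes.
P(traffic spike | newsletter send) = 0.6898*0.91 + 0.838696*0.09 = 0.627718 + 0.075483 = 0.703201
The viral social-media post-present share is 0.838696*0.09 = 0.075483.
P(viral social-media post | traffic spike, newsletter send) = 0.075483 / 0.703201 ≈ 0.1073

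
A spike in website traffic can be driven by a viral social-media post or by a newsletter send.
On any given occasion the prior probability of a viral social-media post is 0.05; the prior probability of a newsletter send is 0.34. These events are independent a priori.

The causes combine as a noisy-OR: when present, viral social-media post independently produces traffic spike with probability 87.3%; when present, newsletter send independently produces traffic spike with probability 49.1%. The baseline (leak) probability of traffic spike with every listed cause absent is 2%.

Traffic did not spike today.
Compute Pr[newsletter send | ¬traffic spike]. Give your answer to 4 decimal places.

Under noisy-OR, P(traffic spike | causes) = 1 − (1−0.02)·∏(1−qᵢ) over the active causes.
Numerator (weight on configurations with newsletter send): 0.161119 + 0.001077 = 0.162196
Denominator P(¬traffic spike): 0.98*0.95*0.66 + 0.49882*0.95*0.34 + 0.12446*0.05*0.66 + 0.06335*0.05*0.34 = 0.780763
P(newsletter send | ¬traffic spike) = 0.162196/0.780763 ≈ 0.2077

Pr[newsletter send | ¬traffic spike] ≈ 0.2077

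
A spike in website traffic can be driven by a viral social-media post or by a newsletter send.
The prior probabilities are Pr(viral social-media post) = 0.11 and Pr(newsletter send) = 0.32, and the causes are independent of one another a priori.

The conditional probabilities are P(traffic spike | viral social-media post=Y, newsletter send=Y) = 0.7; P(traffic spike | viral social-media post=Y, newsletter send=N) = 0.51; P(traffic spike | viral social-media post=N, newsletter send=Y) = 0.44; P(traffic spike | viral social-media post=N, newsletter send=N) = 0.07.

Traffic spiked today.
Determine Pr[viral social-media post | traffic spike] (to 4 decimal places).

Pr[viral social-media post | traffic spike] ≈ 0.2724

P(traffic spike) = 0.07·0.89·0.68 + 0.44·0.89·0.32 + 0.51·0.11·0.68 + 0.7·0.11·0.32 = 0.042364 + 0.125312 + 0.038148 + 0.024640 = 0.230464
Of this, 0.062788 comes from 0.038148 + 0.024640 (the viral social-media post=true cases).
P(viral social-media post | traffic spike) = 0.062788 / 0.230464 ≈ 0.2724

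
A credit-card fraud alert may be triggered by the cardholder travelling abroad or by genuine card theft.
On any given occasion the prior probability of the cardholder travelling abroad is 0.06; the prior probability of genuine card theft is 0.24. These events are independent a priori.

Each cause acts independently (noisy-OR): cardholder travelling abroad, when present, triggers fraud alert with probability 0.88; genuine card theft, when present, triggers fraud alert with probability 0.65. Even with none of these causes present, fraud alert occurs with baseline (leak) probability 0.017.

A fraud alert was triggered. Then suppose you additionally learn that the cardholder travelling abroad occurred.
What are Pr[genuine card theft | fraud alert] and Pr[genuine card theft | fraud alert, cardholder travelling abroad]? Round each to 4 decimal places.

Under noisy-OR, P(fraud alert | causes) = 1 − (1−0.017)·∏(1−qᵢ) over the active causes.
P(fraud alert) = 0.017·0.94·0.76 + 0.65595·0.94·0.24 + 0.88204·0.06·0.76 + 0.958714·0.06·0.24 = 0.012145 + 0.147982 + 0.040221 + 0.013805 = 0.214153
Restricting to configurations with genuine card theft present: 0.147982 + 0.013805 = 0.161787.
So P(genuine card theft | fraud alert) = 0.161787/0.214153 ≈ 0.7555.

Now condition on the additional information:
Enumerate both values of genuine card theft and weight by the priors:
  P(fraud alert | cardholder travelling abroad) = 0.88204*0.76 + 0.958714*0.24
        = 0.670350 + 0.230091 = 0.900441
The terms with genuine card theft present sum to 0.230091, so
  P(genuine card theft | fraud alert, cardholder travelling abroad) = 0.230091 / 0.900441 ≈ 0.2555

Pr[genuine card theft | fraud alert] ≈ 0.7555; Pr[genuine card theft | fraud alert, cardholder travelling abroad] ≈ 0.2555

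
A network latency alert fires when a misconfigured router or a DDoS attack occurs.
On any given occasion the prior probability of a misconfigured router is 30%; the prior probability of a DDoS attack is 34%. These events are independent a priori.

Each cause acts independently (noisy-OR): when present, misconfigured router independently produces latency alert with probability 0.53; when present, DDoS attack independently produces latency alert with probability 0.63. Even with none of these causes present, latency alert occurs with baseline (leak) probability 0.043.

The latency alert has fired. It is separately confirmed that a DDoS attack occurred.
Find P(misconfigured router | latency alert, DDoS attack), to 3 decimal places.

Under noisy-OR, P(latency alert | causes) = 1 − (1−0.043)·∏(1−qᵢ) over the active causes.
Numerator (weight on configurations with misconfigured router): 0.833578×0.3 = 0.250073
Normalizer over all consistent configurations: 0.64591×0.7 + 0.833578×0.3 = 0.702210
Posterior = 0.250073 / 0.702210 ≈ 0.356

P(misconfigured router | latency alert, DDoS attack) ≈ 0.356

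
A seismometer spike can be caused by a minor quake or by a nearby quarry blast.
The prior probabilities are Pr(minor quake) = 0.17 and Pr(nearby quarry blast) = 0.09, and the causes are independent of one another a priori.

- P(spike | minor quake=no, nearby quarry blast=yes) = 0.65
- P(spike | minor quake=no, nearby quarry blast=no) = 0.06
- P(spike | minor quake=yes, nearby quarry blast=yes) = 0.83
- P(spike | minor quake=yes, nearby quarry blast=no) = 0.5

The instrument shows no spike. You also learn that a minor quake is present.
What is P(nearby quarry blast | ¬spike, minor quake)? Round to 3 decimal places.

Sum P(¬spike|·) weighted by the priors over both values of nearby quarry blast:
  P(¬spike | minor quake) = 0.5×0.91 + 0.17×0.09
        = 0.455000 + 0.015300 = 0.470300
Keeping only the nearby quarry blast-present terms gives 0.015300, so
  P(nearby quarry blast | ¬spike, minor quake) = 0.015300 / 0.470300 ≈ 0.033

P(nearby quarry blast | ¬spike, minor quake) ≈ 0.033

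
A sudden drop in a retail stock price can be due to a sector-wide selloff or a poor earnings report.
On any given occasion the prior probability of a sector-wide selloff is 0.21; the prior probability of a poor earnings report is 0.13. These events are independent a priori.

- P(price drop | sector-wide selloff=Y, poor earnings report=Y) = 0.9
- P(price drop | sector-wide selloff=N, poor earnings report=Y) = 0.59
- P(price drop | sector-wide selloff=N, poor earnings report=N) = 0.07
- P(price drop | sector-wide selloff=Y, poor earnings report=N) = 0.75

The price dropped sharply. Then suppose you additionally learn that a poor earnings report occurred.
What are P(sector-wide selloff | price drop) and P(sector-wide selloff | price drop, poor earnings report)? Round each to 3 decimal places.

For the numerator, keep only sector-wide selloff=true terms: 0.137025 + 0.024570 = 0.161595
The normalizing constant is 0.07*0.79*0.87 + 0.59*0.79*0.13 + 0.75*0.21*0.87 + 0.9*0.21*0.13 = 0.270299
Posterior = 0.161595 / 0.270299 ≈ 0.598

With the extra evidence:
Numerator (weight on configurations with sector-wide selloff): 0.9*0.21 = 0.189000
Denominator P(price drop | poor earnings report): 0.59*0.79 + 0.9*0.21 = 0.655100
Posterior = 0.189000 / 0.655100 ≈ 0.289
This is intercausal reasoning (explaining away): once poor earnings report accounts for the price drop, sector-wide selloff becomes less likely.

P(sector-wide selloff | price drop) ≈ 0.598; P(sector-wide selloff | price drop, poor earnings report) ≈ 0.289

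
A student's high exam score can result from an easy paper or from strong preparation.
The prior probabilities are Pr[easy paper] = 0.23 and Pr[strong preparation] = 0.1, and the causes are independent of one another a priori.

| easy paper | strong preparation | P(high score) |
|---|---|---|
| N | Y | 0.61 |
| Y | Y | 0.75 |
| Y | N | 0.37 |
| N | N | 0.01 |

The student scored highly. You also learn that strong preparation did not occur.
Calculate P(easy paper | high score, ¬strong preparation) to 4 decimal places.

P(easy paper | high score, ¬strong preparation) ≈ 0.9170

P(high score | ¬strong preparation) = 0.01*0.77 + 0.37*0.23 = 0.007700 + 0.085100 = 0.092800
Restricting to configurations with easy paper present: 0.37*0.23 = 0.085100.
P(easy paper | high score, ¬strong preparation) = 0.085100 / 0.092800 ≈ 0.9170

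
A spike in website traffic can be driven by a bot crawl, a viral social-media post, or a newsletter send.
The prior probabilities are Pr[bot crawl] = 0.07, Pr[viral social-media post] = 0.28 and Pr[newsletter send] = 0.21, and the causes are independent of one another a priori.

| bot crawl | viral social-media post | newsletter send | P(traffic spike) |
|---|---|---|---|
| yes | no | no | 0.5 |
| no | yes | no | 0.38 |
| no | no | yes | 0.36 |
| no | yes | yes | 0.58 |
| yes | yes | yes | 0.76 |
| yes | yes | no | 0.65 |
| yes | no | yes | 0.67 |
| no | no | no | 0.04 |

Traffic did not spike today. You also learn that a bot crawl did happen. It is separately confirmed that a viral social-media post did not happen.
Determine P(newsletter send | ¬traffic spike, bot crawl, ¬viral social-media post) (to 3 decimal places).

Numerator (weight on configurations with newsletter send): 0.33×0.21 = 0.069300
The normalizing constant is 0.5×0.79 + 0.33×0.21 = 0.464300
Posterior = 0.069300 / 0.464300 ≈ 0.149

P(newsletter send | ¬traffic spike, bot crawl, ¬viral social-media post) ≈ 0.149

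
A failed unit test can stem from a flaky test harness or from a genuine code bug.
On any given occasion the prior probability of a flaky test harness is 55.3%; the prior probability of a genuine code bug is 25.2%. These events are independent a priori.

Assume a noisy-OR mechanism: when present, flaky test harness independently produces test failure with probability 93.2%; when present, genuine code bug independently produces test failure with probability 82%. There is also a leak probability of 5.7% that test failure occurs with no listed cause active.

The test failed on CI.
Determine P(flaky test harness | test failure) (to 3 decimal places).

Under noisy-OR, P(test failure | causes) = 1 − (1−0.057)·∏(1−qᵢ) over the active causes.
For the numerator, keep only flaky test harness=true terms: 0.387119 + 0.137748 = 0.524867
Normalizer over all consistent configurations: 0.057*0.447*0.748 + 0.83026*0.447*0.252 + 0.935876*0.553*0.748 + 0.988458*0.553*0.252 = 0.637449
P(flaky test harness | test failure) = 0.524867/0.637449 ≈ 0.823

P(flaky test harness | test failure) ≈ 0.823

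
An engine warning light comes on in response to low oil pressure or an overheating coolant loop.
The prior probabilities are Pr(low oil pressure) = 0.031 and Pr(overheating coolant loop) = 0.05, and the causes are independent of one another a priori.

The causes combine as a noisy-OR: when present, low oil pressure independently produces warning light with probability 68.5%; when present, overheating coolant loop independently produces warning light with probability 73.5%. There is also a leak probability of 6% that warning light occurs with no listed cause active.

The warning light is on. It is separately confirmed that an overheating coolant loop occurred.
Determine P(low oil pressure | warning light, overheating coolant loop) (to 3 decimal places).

P(low oil pressure | warning light, overheating coolant loop) ≈ 0.038

Under noisy-OR, P(warning light | causes) = 1 − (1−0.06)·∏(1−qᵢ) over the active causes.
Sum P(warning light|·) weighted by the priors over both values of low oil pressure:
  P(warning light | overheating coolant loop) = 0.7509*0.969 + 0.921534*0.031
        = 0.727622 + 0.028568 = 0.756190
Configurations with low oil pressure contribute 0.028568, so
  P(low oil pressure | warning light, overheating coolant loop) = 0.028568 / 0.756190 ≈ 0.038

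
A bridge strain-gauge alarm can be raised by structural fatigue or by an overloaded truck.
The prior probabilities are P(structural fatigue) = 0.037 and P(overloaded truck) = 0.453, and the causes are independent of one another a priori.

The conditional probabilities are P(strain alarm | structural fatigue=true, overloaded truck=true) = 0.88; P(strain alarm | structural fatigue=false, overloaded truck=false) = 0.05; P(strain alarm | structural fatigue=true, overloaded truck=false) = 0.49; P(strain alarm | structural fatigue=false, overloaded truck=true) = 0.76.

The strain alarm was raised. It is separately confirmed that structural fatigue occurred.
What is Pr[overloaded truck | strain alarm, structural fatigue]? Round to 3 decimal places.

Pr[overloaded truck | strain alarm, structural fatigue] ≈ 0.598

By total probability over both values of overloaded truck:
  P(strain alarm | structural fatigue) = 0.49×0.547 + 0.88×0.453
        = 0.268030 + 0.398640 = 0.666670
Keeping only the overloaded truck-present terms gives 0.398640, so
  P(overloaded truck | strain alarm, structural fatigue) = 0.398640 / 0.666670 ≈ 0.598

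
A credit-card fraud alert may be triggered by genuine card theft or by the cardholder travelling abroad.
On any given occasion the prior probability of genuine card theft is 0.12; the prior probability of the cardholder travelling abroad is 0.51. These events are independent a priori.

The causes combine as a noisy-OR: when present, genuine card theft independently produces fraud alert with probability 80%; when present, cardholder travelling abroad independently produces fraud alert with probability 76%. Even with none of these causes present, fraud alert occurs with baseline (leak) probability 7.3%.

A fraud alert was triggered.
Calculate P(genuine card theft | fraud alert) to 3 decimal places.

Under noisy-OR, P(fraud alert | causes) = 1 − (1−0.073)·∏(1−qᵢ) over the active causes.
Enumerate the 4 (genuine card theft, cardholder travelling abroad) configurations and weight by the priors:
  P(fraud alert) = 0.073×0.88×0.49 + 0.77752×0.88×0.51 + 0.8146×0.12×0.49 + 0.955504×0.12×0.51
        = 0.031478 + 0.348951 + 0.047898 + 0.058477 = 0.486804
Configurations with genuine card theft contribute 0.106375, so
  P(genuine card theft | fraud alert) = 0.106375 / 0.486804 ≈ 0.219

P(genuine card theft | fraud alert) ≈ 0.219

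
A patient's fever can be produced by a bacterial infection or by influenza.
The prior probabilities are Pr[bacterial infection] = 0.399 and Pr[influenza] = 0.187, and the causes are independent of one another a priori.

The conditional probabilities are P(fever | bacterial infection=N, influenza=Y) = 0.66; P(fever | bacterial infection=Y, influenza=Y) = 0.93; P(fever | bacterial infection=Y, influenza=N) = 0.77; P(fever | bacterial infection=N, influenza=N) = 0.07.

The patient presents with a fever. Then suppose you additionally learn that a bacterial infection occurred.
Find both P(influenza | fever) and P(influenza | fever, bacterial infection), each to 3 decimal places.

P(influenza | fever) ≈ 0.336; P(influenza | fever, bacterial infection) ≈ 0.217

P(fever) = 0.07·0.601·0.813 + 0.66·0.601·0.187 + 0.77·0.399·0.813 + 0.93·0.399·0.187 = 0.034203 + 0.074175 + 0.249778 + 0.069390 = 0.427546
Of this, 0.143565 comes from 0.074175 + 0.069390 (the influenza=true cases).
So P(influenza | fever) = 0.143565/0.427546 ≈ 0.336.

Now condition on the additional information:
Sum P(fever|·) weighted by the priors over both values of influenza:
  P(fever | bacterial infection) = 0.77*0.813 + 0.93*0.187
        = 0.626010 + 0.173910 = 0.799920
Configurations with influenza contribute 0.173910, so
  P(influenza | fever, bacterial infection) = 0.173910 / 0.799920 ≈ 0.217
The drop from 0.336 to 0.217 is the explaining-away (discounting) effect.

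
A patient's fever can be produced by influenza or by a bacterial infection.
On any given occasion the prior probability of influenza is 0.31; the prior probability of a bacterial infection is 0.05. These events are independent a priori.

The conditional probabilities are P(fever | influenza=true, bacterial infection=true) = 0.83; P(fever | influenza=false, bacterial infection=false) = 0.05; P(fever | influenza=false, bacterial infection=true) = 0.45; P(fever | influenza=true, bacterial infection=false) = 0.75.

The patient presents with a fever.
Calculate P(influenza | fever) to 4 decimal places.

P(influenza | fever) ≈ 0.8287

P(fever) = 0.05×0.69×0.95 + 0.45×0.69×0.05 + 0.75×0.31×0.95 + 0.83×0.31×0.05 = 0.032775 + 0.015525 + 0.220875 + 0.012865 = 0.282040
The influenza-present share is 0.220875 + 0.012865 = 0.233740.
So P(influenza | fever) = 0.233740/0.282040 ≈ 0.8287.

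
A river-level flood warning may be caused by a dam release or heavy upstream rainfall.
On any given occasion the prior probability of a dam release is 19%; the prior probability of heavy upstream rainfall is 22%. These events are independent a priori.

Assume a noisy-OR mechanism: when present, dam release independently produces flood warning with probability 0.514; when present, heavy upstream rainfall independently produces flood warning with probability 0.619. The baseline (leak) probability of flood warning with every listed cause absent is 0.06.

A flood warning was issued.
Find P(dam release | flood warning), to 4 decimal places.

P(dam release | flood warning) ≈ 0.4303

Under noisy-OR, P(flood warning | causes) = 1 − (1−0.06)·∏(1−qᵢ) over the active causes.
Enumerate the 4 (dam release, heavy upstream rainfall) configurations and weight by the priors:
  P(flood warning) = 0.06·0.81·0.78 + 0.64186·0.81·0.22 + 0.54316·0.19·0.78 + 0.825944·0.19·0.22
        = 0.037908 + 0.114379 + 0.080496 + 0.034524 = 0.267307
The terms with dam release present sum to 0.115020, so
  P(dam release | flood warning) = 0.115020 / 0.267307 ≈ 0.4303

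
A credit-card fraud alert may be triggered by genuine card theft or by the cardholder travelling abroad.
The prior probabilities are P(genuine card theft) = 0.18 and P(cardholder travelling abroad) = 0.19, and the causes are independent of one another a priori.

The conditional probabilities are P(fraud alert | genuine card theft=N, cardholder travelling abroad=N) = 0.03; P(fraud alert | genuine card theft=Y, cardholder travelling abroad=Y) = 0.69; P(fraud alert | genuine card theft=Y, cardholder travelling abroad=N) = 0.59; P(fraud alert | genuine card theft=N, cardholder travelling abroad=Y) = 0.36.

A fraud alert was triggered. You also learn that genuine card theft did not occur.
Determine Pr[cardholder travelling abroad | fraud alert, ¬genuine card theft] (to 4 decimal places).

Pr[cardholder travelling abroad | fraud alert, ¬genuine card theft] ≈ 0.7379

For the numerator, keep only cardholder travelling abroad=true terms: 0.36·0.19 = 0.068400
Denominator P(fraud alert | ¬genuine card theft): 0.03·0.81 + 0.36·0.19 = 0.092700
Posterior = 0.068400 / 0.092700 ≈ 0.7379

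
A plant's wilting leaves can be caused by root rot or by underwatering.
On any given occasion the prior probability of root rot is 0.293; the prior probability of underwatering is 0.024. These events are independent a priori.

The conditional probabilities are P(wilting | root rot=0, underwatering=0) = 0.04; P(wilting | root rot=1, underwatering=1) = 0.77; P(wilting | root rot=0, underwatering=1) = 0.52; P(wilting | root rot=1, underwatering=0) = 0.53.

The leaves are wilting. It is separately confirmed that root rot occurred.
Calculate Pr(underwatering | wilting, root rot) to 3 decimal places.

Pr(underwatering | wilting, root rot) ≈ 0.034

For the numerator, keep only underwatering=true terms: 0.77×0.024 = 0.018480
The normalizing constant is 0.53×0.976 + 0.77×0.024 = 0.535760
Posterior = 0.018480 / 0.535760 ≈ 0.034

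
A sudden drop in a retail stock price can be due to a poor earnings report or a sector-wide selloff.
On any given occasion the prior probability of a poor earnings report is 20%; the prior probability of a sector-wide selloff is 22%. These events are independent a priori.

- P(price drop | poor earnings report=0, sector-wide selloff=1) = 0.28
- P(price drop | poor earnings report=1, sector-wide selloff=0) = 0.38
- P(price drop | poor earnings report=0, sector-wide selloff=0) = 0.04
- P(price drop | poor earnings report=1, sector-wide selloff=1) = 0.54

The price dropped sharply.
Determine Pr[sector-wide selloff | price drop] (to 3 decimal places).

Pr[sector-wide selloff | price drop] ≈ 0.464

Numerator (weight on configurations with sector-wide selloff): 0.049280 + 0.023760 = 0.073040
Denominator P(price drop): 0.04×0.8×0.78 + 0.28×0.8×0.22 + 0.38×0.2×0.78 + 0.54×0.2×0.22 = 0.157280
Posterior = 0.073040 / 0.157280 ≈ 0.464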